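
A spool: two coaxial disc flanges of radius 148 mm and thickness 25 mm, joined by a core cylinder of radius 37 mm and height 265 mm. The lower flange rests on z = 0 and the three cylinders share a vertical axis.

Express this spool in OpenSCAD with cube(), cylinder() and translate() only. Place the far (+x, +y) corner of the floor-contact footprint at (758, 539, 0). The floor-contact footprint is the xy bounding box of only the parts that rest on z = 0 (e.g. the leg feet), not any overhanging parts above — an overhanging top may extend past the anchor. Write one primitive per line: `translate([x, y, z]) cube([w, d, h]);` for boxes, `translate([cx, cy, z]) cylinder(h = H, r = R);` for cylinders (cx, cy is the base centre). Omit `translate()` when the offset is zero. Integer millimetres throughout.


translate([610, 391, 0]) cylinder(h = 25, r = 148);
translate([610, 391, 25]) cylinder(h = 265, r = 37);
translate([610, 391, 290]) cylinder(h = 25, r = 148);


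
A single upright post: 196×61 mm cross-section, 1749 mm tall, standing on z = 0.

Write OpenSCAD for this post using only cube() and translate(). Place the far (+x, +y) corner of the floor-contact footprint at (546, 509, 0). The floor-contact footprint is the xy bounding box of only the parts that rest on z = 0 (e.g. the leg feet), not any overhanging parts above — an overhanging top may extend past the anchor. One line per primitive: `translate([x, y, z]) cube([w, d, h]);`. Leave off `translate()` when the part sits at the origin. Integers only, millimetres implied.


translate([350, 448, 0]) cube([196, 61, 1749]);


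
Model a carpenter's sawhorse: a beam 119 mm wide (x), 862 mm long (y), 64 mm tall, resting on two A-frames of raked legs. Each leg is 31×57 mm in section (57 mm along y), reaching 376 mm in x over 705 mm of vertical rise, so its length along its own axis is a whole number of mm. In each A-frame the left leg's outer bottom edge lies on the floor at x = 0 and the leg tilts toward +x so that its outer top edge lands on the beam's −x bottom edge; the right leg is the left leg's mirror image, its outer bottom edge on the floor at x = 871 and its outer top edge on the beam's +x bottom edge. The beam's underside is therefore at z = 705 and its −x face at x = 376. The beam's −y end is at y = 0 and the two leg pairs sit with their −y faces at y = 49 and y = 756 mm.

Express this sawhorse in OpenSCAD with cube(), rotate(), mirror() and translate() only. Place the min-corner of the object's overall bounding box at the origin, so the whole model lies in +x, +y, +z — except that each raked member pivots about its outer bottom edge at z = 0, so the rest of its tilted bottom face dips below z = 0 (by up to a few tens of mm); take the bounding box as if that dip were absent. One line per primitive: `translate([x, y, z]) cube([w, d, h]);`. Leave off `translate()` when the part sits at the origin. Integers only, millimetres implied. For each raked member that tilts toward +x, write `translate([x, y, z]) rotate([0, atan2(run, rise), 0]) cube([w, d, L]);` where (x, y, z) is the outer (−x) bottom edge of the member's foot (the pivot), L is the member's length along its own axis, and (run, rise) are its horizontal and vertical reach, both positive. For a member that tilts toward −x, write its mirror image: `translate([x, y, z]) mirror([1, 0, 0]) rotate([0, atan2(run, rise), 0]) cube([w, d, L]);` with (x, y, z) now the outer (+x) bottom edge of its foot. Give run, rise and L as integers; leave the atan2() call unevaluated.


translate([376, 0, 705]) cube([119, 862, 64]);
translate([0, 49, 0]) rotate([0, atan2(376, 705), 0]) cube([31, 57, 799]);
translate([871, 49, 0]) mirror([1, 0, 0]) rotate([0, atan2(376, 705), 0]) cube([31, 57, 799]);
translate([0, 756, 0]) rotate([0, atan2(376, 705), 0]) cube([31, 57, 799]);
translate([871, 756, 0]) mirror([1, 0, 0]) rotate([0, atan2(376, 705), 0]) cube([31, 57, 799]);


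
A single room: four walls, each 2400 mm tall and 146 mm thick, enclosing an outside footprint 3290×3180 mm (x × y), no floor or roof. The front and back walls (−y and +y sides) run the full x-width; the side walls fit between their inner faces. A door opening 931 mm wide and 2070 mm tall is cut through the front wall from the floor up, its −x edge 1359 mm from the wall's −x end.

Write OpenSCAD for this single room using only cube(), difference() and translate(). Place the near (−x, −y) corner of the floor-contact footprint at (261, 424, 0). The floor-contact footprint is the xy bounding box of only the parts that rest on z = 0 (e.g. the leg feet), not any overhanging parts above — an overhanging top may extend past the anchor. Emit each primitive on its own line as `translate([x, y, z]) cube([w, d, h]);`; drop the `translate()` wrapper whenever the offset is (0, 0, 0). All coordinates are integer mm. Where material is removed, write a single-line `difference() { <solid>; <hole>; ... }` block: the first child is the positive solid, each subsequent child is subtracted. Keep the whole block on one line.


difference() { translate([261, 424, 0]) cube([3290, 146, 2400]); translate([1620, 424, 0]) cube([931, 146, 2070]); }
translate([261, 3458, 0]) cube([3290, 146, 2400]);
translate([261, 570, 0]) cube([146, 2888, 2400]);
translate([3405, 570, 0]) cube([146, 2888, 2400]);


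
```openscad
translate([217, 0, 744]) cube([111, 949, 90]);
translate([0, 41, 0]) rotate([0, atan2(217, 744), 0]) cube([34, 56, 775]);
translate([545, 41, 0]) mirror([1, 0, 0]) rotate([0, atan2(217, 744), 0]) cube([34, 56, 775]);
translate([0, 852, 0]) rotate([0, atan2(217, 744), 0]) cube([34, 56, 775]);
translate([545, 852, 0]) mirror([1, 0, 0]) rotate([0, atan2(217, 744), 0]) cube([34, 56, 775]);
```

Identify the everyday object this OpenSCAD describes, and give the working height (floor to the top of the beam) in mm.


A sawhorse. The overall height is 834 mm.

A beam across two mirrored pairs of raked legs — a sawhorse. The beam's underside is at z = 744 (matching the legs' vertical rise in atan2(217, 744)) and the beam is 90 mm tall, so its top is at 744 + 90 = 834 mm. The raked legs top out at the beam's underside, so that is the highest point.


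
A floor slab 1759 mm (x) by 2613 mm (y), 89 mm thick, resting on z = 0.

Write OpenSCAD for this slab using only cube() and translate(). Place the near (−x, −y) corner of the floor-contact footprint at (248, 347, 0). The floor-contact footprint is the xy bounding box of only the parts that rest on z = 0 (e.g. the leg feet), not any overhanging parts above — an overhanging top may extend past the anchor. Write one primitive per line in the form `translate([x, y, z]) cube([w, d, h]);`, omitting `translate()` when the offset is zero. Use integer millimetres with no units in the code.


translate([248, 347, 0]) cube([1759, 2613, 89]);


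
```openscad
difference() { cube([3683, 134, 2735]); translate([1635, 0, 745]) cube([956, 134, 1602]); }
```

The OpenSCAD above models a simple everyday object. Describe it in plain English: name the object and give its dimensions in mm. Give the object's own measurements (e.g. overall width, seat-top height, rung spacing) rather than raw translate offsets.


A wall 3683 mm long (x), 134 mm thick (y), 2735 mm tall, with a rectangular window opening cut through it. The opening is 956 mm wide and 1602 mm tall; its sill is at z = 745 mm and its near (−x) edge is 1635 mm from the wall's −x end. The opening passes through the full wall thickness.


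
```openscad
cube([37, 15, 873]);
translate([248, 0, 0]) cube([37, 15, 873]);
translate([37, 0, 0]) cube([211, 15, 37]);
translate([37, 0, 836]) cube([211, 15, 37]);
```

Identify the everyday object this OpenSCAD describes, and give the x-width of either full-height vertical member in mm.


A picture frame. The border width is 37 mm.

Four thin pieces enclosing a rectangular opening — a picture frame. The two full-height stiles are 873 mm tall; the top rail sits at z = 836 and is 37 mm tall, so the border above the opening is 873 − 836 = 37 mm, matching the stile x-width.


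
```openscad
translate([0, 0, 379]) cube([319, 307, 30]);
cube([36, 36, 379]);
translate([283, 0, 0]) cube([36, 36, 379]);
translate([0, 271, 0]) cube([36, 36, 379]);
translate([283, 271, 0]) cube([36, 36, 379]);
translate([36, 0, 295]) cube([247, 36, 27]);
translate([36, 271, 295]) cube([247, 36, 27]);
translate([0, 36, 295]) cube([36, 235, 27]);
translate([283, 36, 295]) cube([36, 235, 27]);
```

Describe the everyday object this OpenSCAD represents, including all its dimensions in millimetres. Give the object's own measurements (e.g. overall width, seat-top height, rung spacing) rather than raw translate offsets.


A four-legged stool. The seat is a 319×307×30 mm slab whose top surface is at z = 409 mm; four square legs, each 36×36 mm in cross-section, run from the floor (z = 0) to the underside of the seat, each flush with a corner of the seat. Four stretchers, 36 mm wide and 27 mm tall, connect adjacent legs with their undersides at z = 295 mm, each running between the inner faces of the legs it joins and aligned with the legs' outer faces on the other axis.


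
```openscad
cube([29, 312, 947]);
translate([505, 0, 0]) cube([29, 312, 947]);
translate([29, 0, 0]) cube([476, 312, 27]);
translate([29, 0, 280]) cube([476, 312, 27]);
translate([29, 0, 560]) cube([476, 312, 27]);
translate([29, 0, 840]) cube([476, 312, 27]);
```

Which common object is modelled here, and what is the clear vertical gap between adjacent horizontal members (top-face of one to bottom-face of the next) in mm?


A bookshelf. The clear shelf gap is 253 mm.

Two tall side panels with 4 horizontal boards between them — a bookshelf. The first two shelf undersides are at z = 0 and z = 280; with shelf thickness 27, the clear gap is 280 − 0 − 27 = 253 mm.


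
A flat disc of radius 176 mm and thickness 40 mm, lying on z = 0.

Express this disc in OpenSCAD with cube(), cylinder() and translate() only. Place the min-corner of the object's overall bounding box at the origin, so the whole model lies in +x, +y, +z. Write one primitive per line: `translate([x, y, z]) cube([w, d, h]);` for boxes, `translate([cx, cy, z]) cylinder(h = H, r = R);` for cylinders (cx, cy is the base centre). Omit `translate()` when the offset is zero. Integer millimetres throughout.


translate([176, 176, 0]) cylinder(h = 40, r = 176);


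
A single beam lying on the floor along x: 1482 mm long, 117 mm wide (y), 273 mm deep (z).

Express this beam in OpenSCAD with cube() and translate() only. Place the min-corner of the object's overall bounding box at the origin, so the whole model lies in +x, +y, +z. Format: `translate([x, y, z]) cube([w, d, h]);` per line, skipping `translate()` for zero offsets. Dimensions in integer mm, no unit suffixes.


cube([1482, 117, 273]);


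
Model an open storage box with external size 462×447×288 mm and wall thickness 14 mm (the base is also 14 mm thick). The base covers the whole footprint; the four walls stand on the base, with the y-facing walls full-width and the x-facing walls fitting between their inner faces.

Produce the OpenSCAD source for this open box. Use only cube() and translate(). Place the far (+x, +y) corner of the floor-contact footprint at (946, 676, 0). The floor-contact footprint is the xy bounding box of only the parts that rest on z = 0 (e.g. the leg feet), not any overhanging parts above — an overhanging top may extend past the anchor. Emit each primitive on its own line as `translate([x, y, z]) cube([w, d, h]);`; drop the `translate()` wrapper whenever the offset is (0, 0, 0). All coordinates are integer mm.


translate([484, 229, 0]) cube([462, 447, 14]);
translate([484, 229, 14]) cube([462, 14, 274]);
translate([484, 662, 14]) cube([462, 14, 274]);
translate([484, 243, 14]) cube([14, 419, 274]);
translate([932, 243, 14]) cube([14, 419, 274]);


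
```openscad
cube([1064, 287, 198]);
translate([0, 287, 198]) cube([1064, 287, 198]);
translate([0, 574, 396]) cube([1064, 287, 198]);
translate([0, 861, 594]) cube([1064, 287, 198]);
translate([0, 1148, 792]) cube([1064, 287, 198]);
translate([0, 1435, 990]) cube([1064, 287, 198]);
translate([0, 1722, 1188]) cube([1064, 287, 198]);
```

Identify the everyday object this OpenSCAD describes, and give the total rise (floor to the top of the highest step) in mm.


A staircase. The total rise is 1386 mm.

7 identical blocks, each offset up and back from the previous — a staircase. Each step is 198 mm tall and there are 7 of them, so the total rise is 7 × 198 = 1386 mm.


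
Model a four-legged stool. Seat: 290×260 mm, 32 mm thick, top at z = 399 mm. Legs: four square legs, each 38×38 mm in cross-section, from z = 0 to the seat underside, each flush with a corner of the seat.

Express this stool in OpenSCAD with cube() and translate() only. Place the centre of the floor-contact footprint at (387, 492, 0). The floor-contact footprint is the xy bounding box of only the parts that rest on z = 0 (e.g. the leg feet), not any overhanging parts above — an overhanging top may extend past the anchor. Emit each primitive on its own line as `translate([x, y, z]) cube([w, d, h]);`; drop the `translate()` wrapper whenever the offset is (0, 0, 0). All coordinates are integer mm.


translate([242, 362, 367]) cube([290, 260, 32]);
translate([242, 362, 0]) cube([38, 38, 367]);
translate([494, 362, 0]) cube([38, 38, 367]);
translate([242, 584, 0]) cube([38, 38, 367]);
translate([494, 584, 0]) cube([38, 38, 367]);


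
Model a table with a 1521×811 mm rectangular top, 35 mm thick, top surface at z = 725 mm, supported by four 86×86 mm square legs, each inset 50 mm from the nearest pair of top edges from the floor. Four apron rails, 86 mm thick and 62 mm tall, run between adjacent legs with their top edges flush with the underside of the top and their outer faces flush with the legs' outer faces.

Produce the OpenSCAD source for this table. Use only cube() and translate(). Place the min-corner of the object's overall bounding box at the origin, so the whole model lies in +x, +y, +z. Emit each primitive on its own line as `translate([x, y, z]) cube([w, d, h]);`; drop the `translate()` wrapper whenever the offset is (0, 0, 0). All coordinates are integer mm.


translate([0, 0, 690]) cube([1521, 811, 35]);
translate([50, 50, 0]) cube([86, 86, 690]);
translate([1385, 50, 0]) cube([86, 86, 690]);
translate([50, 675, 0]) cube([86, 86, 690]);
translate([1385, 675, 0]) cube([86, 86, 690]);
translate([136, 50, 628]) cube([1249, 86, 62]);
translate([136, 675, 628]) cube([1249, 86, 62]);
translate([50, 136, 628]) cube([86, 539, 62]);
translate([1385, 136, 628]) cube([86, 539, 62]);


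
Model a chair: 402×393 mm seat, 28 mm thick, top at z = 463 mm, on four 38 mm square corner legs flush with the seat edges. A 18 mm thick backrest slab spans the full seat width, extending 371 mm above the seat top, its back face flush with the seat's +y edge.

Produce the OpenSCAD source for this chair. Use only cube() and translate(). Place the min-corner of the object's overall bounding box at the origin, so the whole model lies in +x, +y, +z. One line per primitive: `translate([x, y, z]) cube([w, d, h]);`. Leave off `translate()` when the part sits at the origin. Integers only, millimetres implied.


translate([0, 0, 435]) cube([402, 393, 28]);
cube([38, 38, 435]);
translate([364, 0, 0]) cube([38, 38, 435]);
translate([0, 355, 0]) cube([38, 38, 435]);
translate([364, 355, 0]) cube([38, 38, 435]);
translate([0, 375, 463]) cube([402, 18, 371]);


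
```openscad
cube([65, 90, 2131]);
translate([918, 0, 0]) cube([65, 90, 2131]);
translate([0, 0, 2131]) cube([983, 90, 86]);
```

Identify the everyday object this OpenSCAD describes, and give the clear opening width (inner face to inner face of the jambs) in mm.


A door frame. The clear opening width is 853 mm.

Two 2131 mm tall posts with a header on top — a door frame. The left jamb is 65 mm wide at x = 0; the right jamb starts at x = 918. The clear opening is 918 − 65 = 853 mm.


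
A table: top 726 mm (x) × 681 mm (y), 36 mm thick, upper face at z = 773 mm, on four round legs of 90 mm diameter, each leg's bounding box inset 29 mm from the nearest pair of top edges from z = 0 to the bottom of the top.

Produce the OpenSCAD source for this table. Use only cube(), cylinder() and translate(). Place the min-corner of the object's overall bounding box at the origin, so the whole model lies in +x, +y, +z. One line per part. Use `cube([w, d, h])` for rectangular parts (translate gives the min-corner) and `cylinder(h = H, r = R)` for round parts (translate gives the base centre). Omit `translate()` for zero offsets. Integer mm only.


// leg_h = 773 - 36 = 737
translate([0, 0, 737]) cube([726, 681, 36]);
translate([74, 74, 0]) cylinder(h = 737, r = 45);
translate([652, 74, 0]) cylinder(h = 737, r = 45);
translate([74, 607, 0]) cylinder(h = 737, r = 45);
translate([652, 607, 0]) cylinder(h = 737, r = 45);


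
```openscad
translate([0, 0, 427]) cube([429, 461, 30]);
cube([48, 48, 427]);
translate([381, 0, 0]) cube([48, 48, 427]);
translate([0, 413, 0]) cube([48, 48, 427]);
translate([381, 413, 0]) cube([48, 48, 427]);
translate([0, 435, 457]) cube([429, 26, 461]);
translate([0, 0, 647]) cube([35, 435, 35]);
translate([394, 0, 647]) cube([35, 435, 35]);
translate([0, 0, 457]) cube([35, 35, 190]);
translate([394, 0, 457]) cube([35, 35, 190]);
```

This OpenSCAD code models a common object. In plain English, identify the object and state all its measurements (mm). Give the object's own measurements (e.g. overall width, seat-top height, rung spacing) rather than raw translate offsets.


A chair. The seat is a 429×461×30 mm slab with its top at z = 457 mm, on four 48×48 mm corner legs (flush with the seat edges, standing on z = 0). A flat backrest 26 mm thick, 461 mm tall, spans the full seat width and rises from the seat top along its +y edge, rear face flush with the rear of the seat. Two armrests of 35×35 mm section run along each side from the seat's front edge to the front of the backrest, top faces 225 mm above the seat top and outer faces flush with the seat's x-edges; a 35×35 mm post under the front of each armrest stands on the seat at the front corner.


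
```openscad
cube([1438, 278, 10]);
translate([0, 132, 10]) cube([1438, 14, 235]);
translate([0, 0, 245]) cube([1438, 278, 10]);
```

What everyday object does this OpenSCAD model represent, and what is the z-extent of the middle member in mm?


An I-beam. The web height is 235 mm.

Two wide flanges with a thin centred web — an I-beam. Overall 255 mm minus two 10 mm flanges gives a web of 255 − 2·10 = 235 mm.


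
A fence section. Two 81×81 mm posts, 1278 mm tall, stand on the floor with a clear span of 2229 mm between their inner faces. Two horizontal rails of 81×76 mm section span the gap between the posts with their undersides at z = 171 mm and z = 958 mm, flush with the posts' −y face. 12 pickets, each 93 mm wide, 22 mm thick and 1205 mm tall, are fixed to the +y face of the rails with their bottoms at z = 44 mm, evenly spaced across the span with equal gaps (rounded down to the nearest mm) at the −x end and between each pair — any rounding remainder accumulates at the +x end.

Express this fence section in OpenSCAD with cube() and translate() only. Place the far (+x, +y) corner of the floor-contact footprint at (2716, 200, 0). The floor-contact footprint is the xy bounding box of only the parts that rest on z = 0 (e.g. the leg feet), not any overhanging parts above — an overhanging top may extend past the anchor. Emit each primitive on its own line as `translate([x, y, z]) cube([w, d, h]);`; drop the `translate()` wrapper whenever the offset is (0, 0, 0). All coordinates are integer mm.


translate([325, 119, 0]) cube([81, 81, 1278]);
translate([2635, 119, 0]) cube([81, 81, 1278]);
translate([406, 119, 171]) cube([2229, 81, 76]);
translate([406, 119, 958]) cube([2229, 81, 76]);
translate([491, 200, 44]) cube([93, 22, 1205]);
translate([669, 200, 44]) cube([93, 22, 1205]);
translate([847, 200, 44]) cube([93, 22, 1205]);
translate([1025, 200, 44]) cube([93, 22, 1205]);
translate([1203, 200, 44]) cube([93, 22, 1205]);
translate([1381, 200, 44]) cube([93, 22, 1205]);
translate([1559, 200, 44]) cube([93, 22, 1205]);
translate([1737, 200, 44]) cube([93, 22, 1205]);
translate([1915, 200, 44]) cube([93, 22, 1205]);
translate([2093, 200, 44]) cube([93, 22, 1205]);
translate([2271, 200, 44]) cube([93, 22, 1205]);
translate([2449, 200, 44]) cube([93, 22, 1205]);


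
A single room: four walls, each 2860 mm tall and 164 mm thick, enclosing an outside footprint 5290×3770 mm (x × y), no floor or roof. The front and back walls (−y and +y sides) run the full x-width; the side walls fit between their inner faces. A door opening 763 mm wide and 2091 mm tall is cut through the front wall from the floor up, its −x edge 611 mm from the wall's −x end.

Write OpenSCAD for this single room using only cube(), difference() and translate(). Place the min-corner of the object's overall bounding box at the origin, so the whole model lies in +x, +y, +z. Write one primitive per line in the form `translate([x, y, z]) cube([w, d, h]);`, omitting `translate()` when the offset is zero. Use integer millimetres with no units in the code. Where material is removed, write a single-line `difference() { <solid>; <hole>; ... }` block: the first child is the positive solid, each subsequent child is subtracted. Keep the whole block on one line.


difference() { cube([5290, 164, 2860]); translate([611, 0, 0]) cube([763, 164, 2091]); }
translate([0, 3606, 0]) cube([5290, 164, 2860]);
translate([0, 164, 0]) cube([164, 3442, 2860]);
translate([5126, 164, 0]) cube([164, 3442, 2860]);


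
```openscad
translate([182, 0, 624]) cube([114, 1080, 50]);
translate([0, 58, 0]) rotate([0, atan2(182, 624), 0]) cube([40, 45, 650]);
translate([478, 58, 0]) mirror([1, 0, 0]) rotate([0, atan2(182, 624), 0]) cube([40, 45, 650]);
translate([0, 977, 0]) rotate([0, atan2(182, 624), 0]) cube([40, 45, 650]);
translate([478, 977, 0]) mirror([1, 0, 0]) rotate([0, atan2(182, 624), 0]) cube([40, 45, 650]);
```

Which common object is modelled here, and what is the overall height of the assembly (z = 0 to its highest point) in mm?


A sawhorse. The overall height is 674 mm.

A beam across two mirrored pairs of raked legs — a sawhorse. The beam's underside is at z = 624 (matching the legs' vertical rise in atan2(182, 624)) and the beam is 50 mm tall, so its top is at 624 + 50 = 674 mm. The raked legs top out at the beam's underside, so that is the highest point.


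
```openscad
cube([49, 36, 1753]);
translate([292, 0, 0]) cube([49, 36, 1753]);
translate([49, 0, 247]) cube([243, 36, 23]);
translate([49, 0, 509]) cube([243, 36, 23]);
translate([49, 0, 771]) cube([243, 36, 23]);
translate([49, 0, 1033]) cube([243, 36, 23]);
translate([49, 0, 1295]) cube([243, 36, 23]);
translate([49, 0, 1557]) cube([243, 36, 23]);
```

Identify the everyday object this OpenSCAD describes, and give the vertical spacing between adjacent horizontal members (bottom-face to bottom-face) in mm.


A ladder. The rung spacing is 262 mm.

Two tall 49×36 posts with 6 short bars between them — a ladder. Adjacent rungs sit at z = 247 and z = 509, so the spacing is 509 − 247 = 262 mm.


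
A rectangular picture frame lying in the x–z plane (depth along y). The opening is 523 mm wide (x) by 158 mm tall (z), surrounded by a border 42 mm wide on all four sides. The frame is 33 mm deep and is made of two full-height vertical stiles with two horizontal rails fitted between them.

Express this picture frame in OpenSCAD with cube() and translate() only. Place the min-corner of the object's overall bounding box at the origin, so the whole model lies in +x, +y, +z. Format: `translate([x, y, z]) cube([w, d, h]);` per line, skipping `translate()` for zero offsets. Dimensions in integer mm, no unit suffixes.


cube([42, 33, 242]);
translate([565, 0, 0]) cube([42, 33, 242]);
translate([42, 0, 0]) cube([523, 33, 42]);
translate([42, 0, 200]) cube([523, 33, 42]);


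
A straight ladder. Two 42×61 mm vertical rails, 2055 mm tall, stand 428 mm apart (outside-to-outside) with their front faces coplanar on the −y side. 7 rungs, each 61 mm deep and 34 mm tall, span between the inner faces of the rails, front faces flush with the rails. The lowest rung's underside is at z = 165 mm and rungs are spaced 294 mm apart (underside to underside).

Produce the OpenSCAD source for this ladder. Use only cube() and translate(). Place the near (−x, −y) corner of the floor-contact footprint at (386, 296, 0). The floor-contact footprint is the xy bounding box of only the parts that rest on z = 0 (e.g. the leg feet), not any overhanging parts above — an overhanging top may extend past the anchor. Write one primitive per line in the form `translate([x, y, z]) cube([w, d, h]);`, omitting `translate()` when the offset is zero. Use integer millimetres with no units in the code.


// rung span = 428 - 2*42 = 344
// rung[k] z = 165 + k*294
translate([386, 296, 0]) cube([42, 61, 2055]);
translate([772, 296, 0]) cube([42, 61, 2055]);
translate([428, 296, 165]) cube([344, 61, 34]);
translate([428, 296, 459]) cube([344, 61, 34]);
translate([428, 296, 753]) cube([344, 61, 34]);
translate([428, 296, 1047]) cube([344, 61, 34]);
translate([428, 296, 1341]) cube([344, 61, 34]);
translate([428, 296, 1635]) cube([344, 61, 34]);
translate([428, 296, 1929]) cube([344, 61, 34]);


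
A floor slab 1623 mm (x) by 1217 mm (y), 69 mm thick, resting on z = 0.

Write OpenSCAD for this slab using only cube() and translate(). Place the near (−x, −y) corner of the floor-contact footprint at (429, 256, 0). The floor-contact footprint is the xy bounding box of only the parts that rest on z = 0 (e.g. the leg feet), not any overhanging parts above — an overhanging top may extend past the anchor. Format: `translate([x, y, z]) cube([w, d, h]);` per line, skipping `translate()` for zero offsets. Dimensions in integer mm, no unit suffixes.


translate([429, 256, 0]) cube([1623, 1217, 69]);


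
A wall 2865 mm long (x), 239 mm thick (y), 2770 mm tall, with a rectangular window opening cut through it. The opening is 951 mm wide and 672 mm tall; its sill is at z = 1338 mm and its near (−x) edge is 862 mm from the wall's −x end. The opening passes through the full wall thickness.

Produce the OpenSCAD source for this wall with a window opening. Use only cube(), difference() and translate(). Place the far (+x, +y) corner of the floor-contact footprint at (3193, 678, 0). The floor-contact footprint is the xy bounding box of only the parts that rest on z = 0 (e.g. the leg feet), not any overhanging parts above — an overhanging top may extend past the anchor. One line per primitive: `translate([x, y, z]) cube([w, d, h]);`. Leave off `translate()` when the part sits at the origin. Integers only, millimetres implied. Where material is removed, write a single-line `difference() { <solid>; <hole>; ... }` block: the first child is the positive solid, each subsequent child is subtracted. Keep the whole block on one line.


difference() { translate([328, 439, 0]) cube([2865, 239, 2770]); translate([1190, 439, 1338]) cube([951, 239, 672]); }


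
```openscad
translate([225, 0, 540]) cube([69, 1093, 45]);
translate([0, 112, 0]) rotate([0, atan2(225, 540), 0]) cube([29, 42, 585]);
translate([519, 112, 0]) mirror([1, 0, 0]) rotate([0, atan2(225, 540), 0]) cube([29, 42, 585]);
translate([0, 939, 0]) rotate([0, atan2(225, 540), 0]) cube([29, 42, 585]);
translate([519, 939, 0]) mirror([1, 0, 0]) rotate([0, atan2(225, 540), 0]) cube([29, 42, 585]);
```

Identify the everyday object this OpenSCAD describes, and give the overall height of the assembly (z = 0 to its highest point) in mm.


A sawhorse. The overall height is 585 mm.

A beam across two mirrored pairs of raked legs — a sawhorse. The beam's underside is at z = 540 (matching the legs' vertical rise in atan2(225, 540)) and the beam is 45 mm tall, so its top is at 540 + 45 = 585 mm. The raked legs top out at the beam's underside, so that is the highest point.


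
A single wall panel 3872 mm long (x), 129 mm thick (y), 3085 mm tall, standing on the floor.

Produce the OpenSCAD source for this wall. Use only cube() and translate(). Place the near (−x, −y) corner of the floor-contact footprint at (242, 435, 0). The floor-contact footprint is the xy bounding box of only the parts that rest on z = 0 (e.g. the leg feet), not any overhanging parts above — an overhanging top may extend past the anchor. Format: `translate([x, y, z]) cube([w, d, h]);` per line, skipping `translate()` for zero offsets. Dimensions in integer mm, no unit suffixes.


translate([242, 435, 0]) cube([3872, 129, 3085]);


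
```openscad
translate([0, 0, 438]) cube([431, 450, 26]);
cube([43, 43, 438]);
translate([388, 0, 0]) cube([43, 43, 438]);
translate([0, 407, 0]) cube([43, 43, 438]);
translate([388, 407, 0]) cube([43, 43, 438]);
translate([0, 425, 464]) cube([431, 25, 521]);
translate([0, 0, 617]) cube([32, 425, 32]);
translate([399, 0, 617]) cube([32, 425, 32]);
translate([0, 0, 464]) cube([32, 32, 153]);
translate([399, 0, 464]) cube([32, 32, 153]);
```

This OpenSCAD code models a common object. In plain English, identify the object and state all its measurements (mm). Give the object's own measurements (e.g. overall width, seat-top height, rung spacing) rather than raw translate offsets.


A chair. The seat is a 431×450×26 mm slab with its top at z = 464 mm, on four 43×43 mm corner legs (flush with the seat edges, standing on z = 0). A flat backrest 25 mm thick, 521 mm tall, spans the full seat width and rises from the seat top along its +y edge, rear face flush with the rear of the seat. Two armrests of 32×32 mm section run along each side from the seat's front edge to the front of the backrest, top faces 185 mm above the seat top and outer faces flush with the seat's x-edges; a 32×32 mm post under the front of each armrest stands on the seat at the front corner.


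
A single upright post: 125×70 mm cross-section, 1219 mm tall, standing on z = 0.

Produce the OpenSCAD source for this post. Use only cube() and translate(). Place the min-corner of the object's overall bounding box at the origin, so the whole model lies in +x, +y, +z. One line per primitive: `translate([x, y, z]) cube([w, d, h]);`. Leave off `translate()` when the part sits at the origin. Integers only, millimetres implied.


cube([125, 70, 1219]);


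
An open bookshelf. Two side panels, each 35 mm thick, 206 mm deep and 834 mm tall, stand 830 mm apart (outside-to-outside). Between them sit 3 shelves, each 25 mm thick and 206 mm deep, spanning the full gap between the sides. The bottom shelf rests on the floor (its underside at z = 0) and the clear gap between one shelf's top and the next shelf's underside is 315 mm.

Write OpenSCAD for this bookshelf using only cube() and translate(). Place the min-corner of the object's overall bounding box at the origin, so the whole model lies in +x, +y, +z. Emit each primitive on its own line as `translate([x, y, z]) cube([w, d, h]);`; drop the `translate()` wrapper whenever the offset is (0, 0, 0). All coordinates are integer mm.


cube([35, 206, 834]);
translate([795, 0, 0]) cube([35, 206, 834]);
translate([35, 0, 0]) cube([760, 206, 25]);
translate([35, 0, 340]) cube([760, 206, 25]);
translate([35, 0, 680]) cube([760, 206, 25]);


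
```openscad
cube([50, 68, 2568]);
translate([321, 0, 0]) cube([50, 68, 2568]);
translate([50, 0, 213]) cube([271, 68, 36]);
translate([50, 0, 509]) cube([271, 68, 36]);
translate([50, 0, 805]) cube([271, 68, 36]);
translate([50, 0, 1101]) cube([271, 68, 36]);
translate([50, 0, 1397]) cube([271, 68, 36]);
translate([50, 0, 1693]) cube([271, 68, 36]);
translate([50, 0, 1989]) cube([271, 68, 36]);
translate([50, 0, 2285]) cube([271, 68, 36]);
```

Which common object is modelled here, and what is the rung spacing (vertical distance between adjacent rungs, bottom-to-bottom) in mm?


A ladder. The rung spacing is 296 mm.

Two tall 50×68 posts with 8 short bars between them — a ladder. Adjacent rungs sit at z = 213 and z = 509, so the spacing is 509 − 213 = 296 mm.


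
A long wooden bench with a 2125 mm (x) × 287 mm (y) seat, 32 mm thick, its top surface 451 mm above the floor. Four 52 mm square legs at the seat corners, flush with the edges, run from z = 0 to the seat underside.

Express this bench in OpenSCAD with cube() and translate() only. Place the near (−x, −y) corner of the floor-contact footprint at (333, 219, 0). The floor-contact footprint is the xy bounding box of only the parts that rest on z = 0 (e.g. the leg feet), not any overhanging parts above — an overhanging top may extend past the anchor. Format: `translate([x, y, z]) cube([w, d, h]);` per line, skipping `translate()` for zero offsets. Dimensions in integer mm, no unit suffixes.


// leg_h = 451 − 32 = 419
translate([333, 219, 419]) cube([2125, 287, 32]);
translate([333, 219, 0]) cube([52, 52, 419]);
translate([333, 454, 0]) cube([52, 52, 419]);
translate([2406, 219, 0]) cube([52, 52, 419]);
translate([2406, 454, 0]) cube([52, 52, 419]);


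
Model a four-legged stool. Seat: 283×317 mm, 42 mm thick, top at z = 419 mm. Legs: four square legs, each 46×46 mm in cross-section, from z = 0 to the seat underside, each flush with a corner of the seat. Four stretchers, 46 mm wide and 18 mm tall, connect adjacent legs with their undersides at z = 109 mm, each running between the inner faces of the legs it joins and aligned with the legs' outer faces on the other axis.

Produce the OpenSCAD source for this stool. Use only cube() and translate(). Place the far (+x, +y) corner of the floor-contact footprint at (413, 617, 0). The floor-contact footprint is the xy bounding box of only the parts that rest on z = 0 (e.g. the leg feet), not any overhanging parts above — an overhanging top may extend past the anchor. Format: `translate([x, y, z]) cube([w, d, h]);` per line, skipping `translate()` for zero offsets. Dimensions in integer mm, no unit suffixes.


translate([130, 300, 377]) cube([283, 317, 42]);
translate([130, 300, 0]) cube([46, 46, 377]);
translate([367, 300, 0]) cube([46, 46, 377]);
translate([130, 571, 0]) cube([46, 46, 377]);
translate([367, 571, 0]) cube([46, 46, 377]);
translate([176, 300, 109]) cube([191, 46, 18]);
translate([176, 571, 109]) cube([191, 46, 18]);
translate([130, 346, 109]) cube([46, 225, 18]);
translate([367, 346, 109]) cube([46, 225, 18]);


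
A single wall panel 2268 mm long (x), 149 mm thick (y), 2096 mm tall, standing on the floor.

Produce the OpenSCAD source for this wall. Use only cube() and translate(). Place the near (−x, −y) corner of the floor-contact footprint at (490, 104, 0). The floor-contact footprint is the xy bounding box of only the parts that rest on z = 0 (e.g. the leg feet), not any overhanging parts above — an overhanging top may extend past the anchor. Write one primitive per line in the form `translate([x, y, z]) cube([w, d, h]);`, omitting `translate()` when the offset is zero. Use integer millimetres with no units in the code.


translate([490, 104, 0]) cube([2268, 149, 2096]);


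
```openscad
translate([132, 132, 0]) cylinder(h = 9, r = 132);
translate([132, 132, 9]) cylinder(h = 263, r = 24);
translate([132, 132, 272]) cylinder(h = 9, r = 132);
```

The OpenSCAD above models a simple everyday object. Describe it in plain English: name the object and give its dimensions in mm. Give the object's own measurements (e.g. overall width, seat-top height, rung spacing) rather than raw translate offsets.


A spool: two coaxial disc flanges of radius 132 mm and thickness 9 mm, joined by a core cylinder of radius 24 mm and height 263 mm. The lower flange rests on z = 0 and the three cylinders share a vertical axis.


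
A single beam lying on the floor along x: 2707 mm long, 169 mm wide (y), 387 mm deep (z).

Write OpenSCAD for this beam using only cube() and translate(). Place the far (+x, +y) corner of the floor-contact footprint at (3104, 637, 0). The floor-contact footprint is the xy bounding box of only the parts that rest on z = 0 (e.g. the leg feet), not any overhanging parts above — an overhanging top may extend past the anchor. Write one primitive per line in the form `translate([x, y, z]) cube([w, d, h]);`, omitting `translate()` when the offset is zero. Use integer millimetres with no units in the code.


translate([397, 468, 0]) cube([2707, 169, 387]);


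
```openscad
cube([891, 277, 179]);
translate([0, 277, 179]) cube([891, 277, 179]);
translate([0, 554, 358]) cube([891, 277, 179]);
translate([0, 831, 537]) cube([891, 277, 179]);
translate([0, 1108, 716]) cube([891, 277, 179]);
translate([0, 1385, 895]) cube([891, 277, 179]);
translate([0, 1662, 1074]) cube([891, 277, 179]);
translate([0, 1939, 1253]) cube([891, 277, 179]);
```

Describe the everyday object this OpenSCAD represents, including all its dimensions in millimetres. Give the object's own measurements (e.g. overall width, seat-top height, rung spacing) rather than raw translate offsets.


A straight staircase of 8 solid steps. Each step is 891 mm wide (x), 277 mm deep (y, the going) and 179 mm tall (the rise). The first step rests on the floor; each subsequent step sits one going further in +y and one rise higher in +z, directly behind and above the previous step with no overlap.


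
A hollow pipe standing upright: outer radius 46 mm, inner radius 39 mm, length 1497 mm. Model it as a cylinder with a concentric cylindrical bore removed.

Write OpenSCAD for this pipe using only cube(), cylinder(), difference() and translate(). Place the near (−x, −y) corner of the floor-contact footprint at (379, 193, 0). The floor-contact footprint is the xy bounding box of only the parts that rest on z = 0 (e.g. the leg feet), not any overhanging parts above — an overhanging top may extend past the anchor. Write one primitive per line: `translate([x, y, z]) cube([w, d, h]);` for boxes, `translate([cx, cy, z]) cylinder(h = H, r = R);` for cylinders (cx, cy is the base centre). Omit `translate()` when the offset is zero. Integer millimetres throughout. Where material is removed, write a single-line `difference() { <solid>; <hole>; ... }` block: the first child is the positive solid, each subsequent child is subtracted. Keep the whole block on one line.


difference() { translate([425, 239, 0]) cylinder(h = 1497, r = 46); translate([425, 239, 0]) cylinder(h = 1497, r = 39); }


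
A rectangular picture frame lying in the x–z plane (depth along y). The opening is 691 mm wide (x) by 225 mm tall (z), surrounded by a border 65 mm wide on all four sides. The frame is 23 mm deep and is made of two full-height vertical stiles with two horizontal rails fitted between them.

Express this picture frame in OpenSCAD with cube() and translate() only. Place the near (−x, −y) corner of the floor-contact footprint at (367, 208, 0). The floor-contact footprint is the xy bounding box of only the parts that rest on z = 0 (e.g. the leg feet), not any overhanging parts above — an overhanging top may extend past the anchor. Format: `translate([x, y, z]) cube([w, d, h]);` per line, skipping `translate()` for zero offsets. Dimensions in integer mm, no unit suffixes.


translate([367, 208, 0]) cube([65, 23, 355]);
translate([1123, 208, 0]) cube([65, 23, 355]);
translate([432, 208, 0]) cube([691, 23, 65]);
translate([432, 208, 290]) cube([691, 23, 65]);


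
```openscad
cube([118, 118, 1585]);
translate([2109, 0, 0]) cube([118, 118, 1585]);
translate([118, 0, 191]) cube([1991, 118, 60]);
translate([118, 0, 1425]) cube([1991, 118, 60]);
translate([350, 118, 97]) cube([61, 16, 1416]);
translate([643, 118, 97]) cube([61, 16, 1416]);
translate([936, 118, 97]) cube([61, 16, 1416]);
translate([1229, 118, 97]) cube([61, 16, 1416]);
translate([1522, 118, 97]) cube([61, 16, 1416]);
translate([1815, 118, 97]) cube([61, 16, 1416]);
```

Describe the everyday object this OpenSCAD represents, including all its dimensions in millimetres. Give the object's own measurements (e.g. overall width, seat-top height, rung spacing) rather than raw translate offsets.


A fence section. Two 118×118 mm posts, 1585 mm tall, stand on the floor with a clear span of 1991 mm between their inner faces. Two horizontal rails of 118×60 mm section span the gap between the posts with their undersides at z = 191 mm and z = 1425 mm, flush with the posts' −y face. 6 pickets, each 61 mm wide, 16 mm thick and 1416 mm tall, are fixed to the +y face of the rails with their bottoms at z = 97 mm, spaced across the span with a 232 mm gap after the −x post and between neighbouring pickets, with 233 mm left before the +x post.
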